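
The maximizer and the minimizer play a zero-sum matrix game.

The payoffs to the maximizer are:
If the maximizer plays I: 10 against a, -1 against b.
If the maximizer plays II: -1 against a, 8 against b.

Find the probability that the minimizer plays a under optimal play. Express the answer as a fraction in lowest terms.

9/20

Row minima are -1 and -1, so the maximizer's maximin is -1; column maxima are 10 and 8, so the minimizer's minimax is 8. These differ, so the equilibrium is in mixed strategies.
Let the minimizer play a with probability q. The maximizer is indifferent when 10q − (1−q) = −q + 8(1−q), giving q = 9/20.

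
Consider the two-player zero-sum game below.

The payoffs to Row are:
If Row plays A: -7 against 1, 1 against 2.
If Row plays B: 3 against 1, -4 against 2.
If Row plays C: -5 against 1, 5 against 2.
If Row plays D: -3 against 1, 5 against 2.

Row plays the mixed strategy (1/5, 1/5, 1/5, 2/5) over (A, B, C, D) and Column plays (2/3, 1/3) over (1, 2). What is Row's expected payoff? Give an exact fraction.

Against (2/3, 1/3), each row's expected payoff is A: -13/3; B: 2/3; C: -5/3; D: -1/3.
Taking the (1/5, 1/5, 1/5, 2/5)-weighted average: (1/5)·(-13/3) + (1/5)·(2/3) + (1/5)·(-5/3) + (2/5)·(-1/3) = -6/5.

-6/5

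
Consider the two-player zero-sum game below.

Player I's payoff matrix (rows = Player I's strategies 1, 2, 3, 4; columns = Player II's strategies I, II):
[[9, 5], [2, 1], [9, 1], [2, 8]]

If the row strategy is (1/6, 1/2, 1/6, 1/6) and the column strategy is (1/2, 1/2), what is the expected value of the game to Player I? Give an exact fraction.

Against (1/2, 1/2), each row's expected payoff is 1: 7; 2: 3/2; 3: 5; 4: 5.
Taking the (1/6, 1/2, 1/6, 1/6)-weighted average: (1/6)·(7) + (1/2)·(3/2) + (1/6)·(5) + (1/6)·(5) = 43/12.

43/12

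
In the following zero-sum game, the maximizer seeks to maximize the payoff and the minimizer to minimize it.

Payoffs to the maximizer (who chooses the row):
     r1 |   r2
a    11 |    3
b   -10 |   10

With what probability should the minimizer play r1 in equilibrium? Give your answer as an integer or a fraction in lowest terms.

1/4

Row minima are 3 and -10, so the maximizer's maximin is 3; column maxima are 11 and 10, so the minimizer's minimax is 10. These differ, so the equilibrium is in mixed strategies.
Let the minimizer play r1 with probability q. The maximizer is indifferent when 11q + 3(1−q) = −10q + 10(1−q), giving q = 1/4.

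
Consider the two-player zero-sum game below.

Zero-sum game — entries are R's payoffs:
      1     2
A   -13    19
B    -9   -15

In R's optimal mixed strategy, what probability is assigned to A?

Row minima are -13 and -15, so R's maximin is -13; column maxima are -9 and 19, so C's minimax is -9. These differ, so the equilibrium is in mixed strategies.
Let R play A with probability p. C is indifferent when −13p − 9(1−p) = 19p − 15(1−p), giving p = 3/19.

3/19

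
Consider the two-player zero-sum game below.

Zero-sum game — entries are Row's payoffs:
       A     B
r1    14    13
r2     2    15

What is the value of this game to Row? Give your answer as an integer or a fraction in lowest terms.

Row minima are 13 and 2, so Row's maximin is 13; column maxima are 14 and 15, so Column's minimax is 14. These differ, so the equilibrium is in mixed strategies.
Let Row play r1 with probability p. Column is indifferent when 14p + 2(1−p) = 13p + 15(1−p), giving p = 13/14.
Let Column play A with probability q. Row is indifferent when 14q + 13(1−q) = 2q + 15(1−q), giving q = 1/7.
The value is 14·(1/7) + (13)·(6/7) = 92/7.

92/7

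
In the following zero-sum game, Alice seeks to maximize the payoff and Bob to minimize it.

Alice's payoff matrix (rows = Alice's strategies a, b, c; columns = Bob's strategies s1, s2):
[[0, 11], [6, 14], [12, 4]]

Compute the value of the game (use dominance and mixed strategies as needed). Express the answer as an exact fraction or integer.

9

Row a is strictly dominated by row b, so Alice never plays it.
The remaining 2×2 game on (b, c) × (s1, s2) has no saddle point. Let Alice play b with probability p; indifference gives 6p + 12(1−p) = 14p + 4(1−p), so p = 1/2.
Similarly Bob's optimal q on s1 is 5/8, and the value is 6·(5/8) + (14)·(3/8) = 9.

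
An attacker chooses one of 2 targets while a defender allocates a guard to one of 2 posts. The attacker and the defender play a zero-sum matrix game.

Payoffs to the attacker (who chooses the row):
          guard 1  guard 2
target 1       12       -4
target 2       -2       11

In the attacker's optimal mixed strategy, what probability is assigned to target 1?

13/29

Row minima are -4 and -2, so the attacker's maximin is -2; column maxima are 12 and 11, so the defender's minimax is 11. These differ, so the equilibrium is in mixed strategies.
Let the attacker play target 1 with probability p. The defender is indifferent when 12p − 2(1−p) = −4p + 11(1−p), giving p = 13/29.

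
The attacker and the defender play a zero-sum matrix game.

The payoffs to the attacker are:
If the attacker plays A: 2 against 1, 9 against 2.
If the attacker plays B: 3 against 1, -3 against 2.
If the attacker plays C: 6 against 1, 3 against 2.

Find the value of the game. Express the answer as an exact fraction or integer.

24/5

Row B is strictly dominated by row C, so the attacker never plays it.
The remaining 2×2 game on (A, C) × (1, 2) has no saddle point. Let the attacker play A with probability p; indifference gives 2p + 6(1−p) = 9p + 3(1−p), so p = 3/10.
Similarly the defender's optimal q on 1 is 3/5, and the value is 2·(3/5) + (9)·(2/5) = 24/5.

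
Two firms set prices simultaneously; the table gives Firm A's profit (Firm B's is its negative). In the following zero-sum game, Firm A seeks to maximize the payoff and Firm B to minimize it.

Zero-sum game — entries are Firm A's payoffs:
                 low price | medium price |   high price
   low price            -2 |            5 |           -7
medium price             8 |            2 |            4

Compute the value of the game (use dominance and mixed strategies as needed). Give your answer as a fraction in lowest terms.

17/7

Column low price is strictly dominated by high price for Firm B (it gives Firm A more in every row).
The remaining 2×2 game on (low price, medium price) × (medium price, high price) has no saddle point. Let Firm A play low price with probability p; indifference gives 5p + 2(1−p) = −7p + 4(1−p), so p = 1/7.
Similarly Firm B's optimal q on medium price is 11/14, and the value is 5·(11/14) + (-7)·(3/14) = 17/7.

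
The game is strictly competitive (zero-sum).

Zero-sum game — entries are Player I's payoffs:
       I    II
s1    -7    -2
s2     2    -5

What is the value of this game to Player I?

Row minima are -7 and -5, so Player I's maximin is -5; column maxima are 2 and -2, so Player II's minimax is -2. These differ, so the equilibrium is in mixed strategies.
Let Player I play s1 with probability p. Player II is indifferent when −7p + 2(1−p) = −2p − 5(1−p), giving p = 7/12.
Let Player II play I with probability q. Player I is indifferent when −7q − 2(1−q) = 2q − 5(1−q), giving q = 1/4.
The value is -7·(1/4) + (-2)·(3/4) = -13/4.

-13/4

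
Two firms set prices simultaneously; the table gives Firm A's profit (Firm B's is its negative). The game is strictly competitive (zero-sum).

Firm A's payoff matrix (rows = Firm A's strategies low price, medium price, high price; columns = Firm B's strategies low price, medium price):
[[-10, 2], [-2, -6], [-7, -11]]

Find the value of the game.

Row high price is strictly dominated by row medium price, so Firm A never plays it.
The remaining 2×2 game on (low price, medium price) × (low price, medium price) has no saddle point. Let Firm A play low price with probability p; indifference gives −10p − 2(1−p) = 2p − 6(1−p), so p = 1/4.
Similarly Firm B's optimal q on low price is 1/2, and the value is -10·(1/2) + (2)·(1/2) = -4.

-4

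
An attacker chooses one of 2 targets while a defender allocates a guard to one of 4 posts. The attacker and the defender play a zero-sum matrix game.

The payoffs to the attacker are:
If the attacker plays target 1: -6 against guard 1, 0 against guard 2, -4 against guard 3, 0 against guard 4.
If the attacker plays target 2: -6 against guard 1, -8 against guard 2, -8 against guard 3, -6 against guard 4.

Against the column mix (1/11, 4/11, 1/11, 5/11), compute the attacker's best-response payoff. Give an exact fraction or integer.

-10/11

target 1: (-6)·(1/11) + (0)·(4/11) + (-4)·(1/11) + (0)·(5/11) = -10/11.
target 2: (-6)·(1/11) + (-8)·(4/11) + (-8)·(1/11) + (-6)·(5/11) = -76/11.
The best pure response is target 1 with expected payoff -10/11.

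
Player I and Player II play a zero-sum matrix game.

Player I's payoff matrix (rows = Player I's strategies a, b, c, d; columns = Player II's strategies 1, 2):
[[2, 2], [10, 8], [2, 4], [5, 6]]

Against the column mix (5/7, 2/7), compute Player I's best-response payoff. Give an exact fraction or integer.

66/7

a: (2)·(5/7) + (2)·(2/7) = 2.
b: (10)·(5/7) + (8)·(2/7) = 66/7.
c: (2)·(5/7) + (4)·(2/7) = 18/7.
d: (5)·(5/7) + (6)·(2/7) = 37/7.
The best pure response is b with expected payoff 66/7.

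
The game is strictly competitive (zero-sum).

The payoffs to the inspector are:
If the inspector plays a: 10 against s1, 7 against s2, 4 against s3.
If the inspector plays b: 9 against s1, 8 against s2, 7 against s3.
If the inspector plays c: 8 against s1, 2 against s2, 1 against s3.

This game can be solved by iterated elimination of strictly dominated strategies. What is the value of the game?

Column s1 is strictly dominated by s2 for the inspectee (7<10, 8<9, 2<8); eliminate s1.
Column s2 is strictly dominated by s3 for the inspectee (4<7, 7<8, 1<2); eliminate s2.
Row c is strictly dominated by row a (4>1); eliminate c.
Row a is strictly dominated by row b (7>4); eliminate a.
Only (b, s3) remains, with payoff 7.

7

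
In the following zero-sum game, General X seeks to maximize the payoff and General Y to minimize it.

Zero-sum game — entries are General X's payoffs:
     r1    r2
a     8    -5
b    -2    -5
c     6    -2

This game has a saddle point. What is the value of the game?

Row minima: -5, -5, -2 → General X's maximin is -2.
Column maxima: 8, -2 → General Y's minimax is -2.
They coincide at (c, r2), so the value is -2.

-2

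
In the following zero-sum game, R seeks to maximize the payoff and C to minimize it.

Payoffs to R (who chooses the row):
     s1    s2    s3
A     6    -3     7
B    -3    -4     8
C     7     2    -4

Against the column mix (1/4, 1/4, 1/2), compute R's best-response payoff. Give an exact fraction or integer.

17/4

A: (6)·(1/4) + (-3)·(1/4) + (7)·(1/2) = 17/4.
B: (-3)·(1/4) + (-4)·(1/4) + (8)·(1/2) = 9/4.
C: (7)·(1/4) + (2)·(1/4) + (-4)·(1/2) = 1/4.
The best pure response is A with expected payoff 17/4.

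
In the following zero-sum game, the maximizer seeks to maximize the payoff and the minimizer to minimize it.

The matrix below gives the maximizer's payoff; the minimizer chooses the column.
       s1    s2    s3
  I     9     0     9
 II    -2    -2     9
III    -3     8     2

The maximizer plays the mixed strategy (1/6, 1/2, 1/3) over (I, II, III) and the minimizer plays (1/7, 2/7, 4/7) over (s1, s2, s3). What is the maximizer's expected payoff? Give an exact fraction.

59/14

Against (1/7, 2/7, 4/7), each row's expected payoff is I: 45/7; II: 30/7; III: 3.
Taking the (1/6, 1/2, 1/3)-weighted average: (1/6)·(45/7) + (1/2)·(30/7) + (1/3)·(3) = 59/14.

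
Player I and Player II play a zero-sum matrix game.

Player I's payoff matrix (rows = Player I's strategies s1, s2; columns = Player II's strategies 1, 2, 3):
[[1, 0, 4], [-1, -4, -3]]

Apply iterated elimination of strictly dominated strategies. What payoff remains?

0

Column 3 is strictly dominated by 2 for Player II (0<4, -4<-3); eliminate 3.
Column 1 is strictly dominated by 2 for Player II (0<1, -4<-1); eliminate 1.
Row s2 is strictly dominated by row s1 (0>-4); eliminate s2.
Only (s1, 2) remains, with payoff 0.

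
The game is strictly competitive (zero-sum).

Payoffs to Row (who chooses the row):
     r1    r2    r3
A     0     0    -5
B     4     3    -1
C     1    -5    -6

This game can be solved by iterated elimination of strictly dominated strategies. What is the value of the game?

-1

Column r1 is strictly dominated by r3 for Column (-5<0, -1<4, -6<1); eliminate r1.
Row C is strictly dominated by row A (0>-5, -5>-6); eliminate C.
Row A is strictly dominated by row B (3>0, -1>-5); eliminate A.
Column r2 is strictly dominated by r3 for Column (-1<3); eliminate r2.
Only (B, r3) remains, with payoff -1.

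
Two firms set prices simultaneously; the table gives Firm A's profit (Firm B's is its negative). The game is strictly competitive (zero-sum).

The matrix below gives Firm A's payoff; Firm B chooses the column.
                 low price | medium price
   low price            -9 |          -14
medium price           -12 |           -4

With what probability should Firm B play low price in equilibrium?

Row minima are -14 and -12, so Firm A's maximin is -12; column maxima are -9 and -4, so Firm B's minimax is -9. These differ, so the equilibrium is in mixed strategies.
Let Firm B play low price with probability q. Firm A is indifferent when −9q − 14(1−q) = −12q − 4(1−q), giving q = 10/13.

10/13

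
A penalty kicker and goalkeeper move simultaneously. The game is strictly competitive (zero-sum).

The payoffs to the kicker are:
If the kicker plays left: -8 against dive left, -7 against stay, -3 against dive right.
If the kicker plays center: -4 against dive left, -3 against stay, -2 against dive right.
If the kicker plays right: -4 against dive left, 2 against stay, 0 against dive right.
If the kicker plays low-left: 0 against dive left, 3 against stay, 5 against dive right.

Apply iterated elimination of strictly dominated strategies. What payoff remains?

0

Row right is strictly dominated by row low-left (0>-4, 3>2, 5>0); eliminate right.
Row center is strictly dominated by row low-left (0>-4, 3>-3, 5>-2); eliminate center.
Row left is strictly dominated by row low-left (0>-8, 3>-7, 5>-3); eliminate left.
Column stay is strictly dominated by dive left for the goalkeeper (0<3); eliminate stay.
Column dive right is strictly dominated by dive left for the goalkeeper (0<5); eliminate dive right.
Only (low-left, dive left) remains, with payoff 0.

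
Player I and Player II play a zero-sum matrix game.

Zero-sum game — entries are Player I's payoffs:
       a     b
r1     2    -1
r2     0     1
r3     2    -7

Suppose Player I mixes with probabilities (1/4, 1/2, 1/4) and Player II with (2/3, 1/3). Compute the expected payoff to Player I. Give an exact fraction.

1/6

Against (2/3, 1/3), each row's expected payoff is r1: 1; r2: 1/3; r3: -1.
Taking the (1/4, 1/2, 1/4)-weighted average: (1/4)·(1) + (1/2)·(1/3) + (1/4)·(-1) = 1/6.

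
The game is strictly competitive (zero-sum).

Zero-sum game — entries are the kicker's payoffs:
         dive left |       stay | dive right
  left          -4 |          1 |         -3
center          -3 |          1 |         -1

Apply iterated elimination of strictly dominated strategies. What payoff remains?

Column dive right is strictly dominated by dive left for the goalkeeper (-4<-3, -3<-1); eliminate dive right.
Column stay is strictly dominated by dive left for the goalkeeper (-4<1, -3<1); eliminate stay.
Row left is strictly dominated by row center (-3>-4); eliminate left.
Only (center, dive left) remains, with payoff -3.

-3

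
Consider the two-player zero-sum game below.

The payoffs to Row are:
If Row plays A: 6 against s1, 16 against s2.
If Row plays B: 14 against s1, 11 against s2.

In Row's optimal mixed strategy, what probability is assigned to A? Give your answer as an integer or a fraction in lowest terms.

Row minima are 6 and 11, so Row's maximin is 11; column maxima are 14 and 16, so Column's minimax is 14. These differ, so the equilibrium is in mixed strategies.
Let Row play A with probability p. Column is indifferent when 6p + 14(1−p) = 16p + 11(1−p), giving p = 3/13.

3/13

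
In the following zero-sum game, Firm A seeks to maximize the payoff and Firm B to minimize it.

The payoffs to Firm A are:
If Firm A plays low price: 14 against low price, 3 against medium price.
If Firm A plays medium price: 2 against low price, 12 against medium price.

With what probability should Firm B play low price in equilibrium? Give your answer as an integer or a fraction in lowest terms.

3/7

Row minima are 3 and 2, so Firm A's maximin is 3; column maxima are 14 and 12, so Firm B's minimax is 12. These differ, so the equilibrium is in mixed strategies.
Let Firm B play low price with probability q. Firm A is indifferent when 14q + 3(1−q) = 2q + 12(1−q), giving q = 3/7.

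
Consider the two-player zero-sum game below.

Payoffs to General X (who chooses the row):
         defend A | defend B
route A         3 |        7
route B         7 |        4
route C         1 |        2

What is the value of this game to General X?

37/7

Row route C is strictly dominated by row route A, so General X never plays it.
The remaining 2×2 game on (route A, route B) × (defend A, defend B) has no saddle point. Let General X play route A with probability p; indifference gives 3p + 7(1−p) = 7p + 4(1−p), so p = 3/7.
Similarly General Y's optimal q on defend A is 3/7, and the value is 3·(3/7) + (7)·(4/7) = 37/7.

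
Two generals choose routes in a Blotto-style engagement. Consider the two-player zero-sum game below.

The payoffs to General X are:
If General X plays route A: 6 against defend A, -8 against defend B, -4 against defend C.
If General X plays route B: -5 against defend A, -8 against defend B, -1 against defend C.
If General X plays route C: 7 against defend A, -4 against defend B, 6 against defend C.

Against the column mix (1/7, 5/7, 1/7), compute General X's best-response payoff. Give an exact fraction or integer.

route A: (6)·(1/7) + (-8)·(5/7) + (-4)·(1/7) = -38/7.
route B: (-5)·(1/7) + (-8)·(5/7) + (-1)·(1/7) = -46/7.
route C: (7)·(1/7) + (-4)·(5/7) + (6)·(1/7) = -1.
The best pure response is route C with expected payoff -1.

-1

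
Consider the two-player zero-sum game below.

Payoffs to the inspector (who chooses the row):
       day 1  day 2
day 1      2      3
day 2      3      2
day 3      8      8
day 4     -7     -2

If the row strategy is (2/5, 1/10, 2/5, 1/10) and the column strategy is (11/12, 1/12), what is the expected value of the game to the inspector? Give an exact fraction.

11/3

Against (11/12, 1/12), each row's expected payoff is day 1: 25/12; day 2: 35/12; day 3: 8; day 4: -79/12.
Taking the (2/5, 1/10, 2/5, 1/10)-weighted average: (2/5)·(25/12) + (1/10)·(35/12) + (2/5)·(8) + (1/10)·(-79/12) = 11/3.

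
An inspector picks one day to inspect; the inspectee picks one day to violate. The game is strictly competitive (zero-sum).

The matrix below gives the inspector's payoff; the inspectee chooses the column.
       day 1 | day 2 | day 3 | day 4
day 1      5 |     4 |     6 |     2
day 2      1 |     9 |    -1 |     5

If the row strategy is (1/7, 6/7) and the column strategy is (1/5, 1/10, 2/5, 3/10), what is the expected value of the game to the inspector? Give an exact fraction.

88/35

Against (1/5, 1/10, 2/5, 3/10), each row's expected payoff is day 1: 22/5; day 2: 11/5.
Taking the (1/7, 6/7)-weighted average: (1/7)·(22/5) + (6/7)·(11/5) = 88/35.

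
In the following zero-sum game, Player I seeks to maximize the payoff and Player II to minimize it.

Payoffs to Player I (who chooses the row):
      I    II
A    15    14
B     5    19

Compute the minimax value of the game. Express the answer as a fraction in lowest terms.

Row minima are 14 and 5, so Player I's maximin is 14; column maxima are 15 and 19, so Player II's minimax is 15. These differ, so the equilibrium is in mixed strategies.
Let Player I play A with probability p. Player II is indifferent when 15p + 5(1−p) = 14p + 19(1−p), giving p = 14/15.
Let Player II play I with probability q. Player I is indifferent when 15q + 14(1−q) = 5q + 19(1−q), giving q = 1/3.
The value is 15·(1/3) + (14)·(2/3) = 43/3.

43/3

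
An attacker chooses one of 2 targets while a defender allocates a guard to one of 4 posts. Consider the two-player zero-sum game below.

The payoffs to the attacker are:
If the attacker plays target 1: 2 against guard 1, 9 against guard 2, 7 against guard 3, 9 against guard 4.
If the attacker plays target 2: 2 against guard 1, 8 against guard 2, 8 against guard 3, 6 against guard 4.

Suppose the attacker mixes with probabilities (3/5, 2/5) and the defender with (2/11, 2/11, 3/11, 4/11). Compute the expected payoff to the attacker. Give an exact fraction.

Against (2/11, 2/11, 3/11, 4/11), each row's expected payoff is target 1: 79/11; target 2: 68/11.
Taking the (3/5, 2/5)-weighted average: (3/5)·(79/11) + (2/5)·(68/11) = 373/55.

373/55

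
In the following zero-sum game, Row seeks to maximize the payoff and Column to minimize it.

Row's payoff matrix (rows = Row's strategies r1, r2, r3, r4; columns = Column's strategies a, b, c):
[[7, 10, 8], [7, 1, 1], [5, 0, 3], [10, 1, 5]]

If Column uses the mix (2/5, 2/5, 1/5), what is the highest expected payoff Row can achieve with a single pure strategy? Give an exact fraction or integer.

42/5

r1: (7)·(2/5) + (10)·(2/5) + (8)·(1/5) = 42/5.
r2: (7)·(2/5) + (1)·(2/5) + (1)·(1/5) = 17/5.
r3: (5)·(2/5) + (0)·(2/5) + (3)·(1/5) = 13/5.
r4: (10)·(2/5) + (1)·(2/5) + (5)·(1/5) = 27/5.
The best pure response is r1 with expected payoff 42/5.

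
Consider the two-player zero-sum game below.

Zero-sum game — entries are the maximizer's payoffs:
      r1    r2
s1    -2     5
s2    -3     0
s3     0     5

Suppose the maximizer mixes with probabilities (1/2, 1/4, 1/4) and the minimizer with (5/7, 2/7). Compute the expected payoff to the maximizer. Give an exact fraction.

Against (5/7, 2/7), each row's expected payoff is s1: 0; s2: -15/7; s3: 10/7.
Taking the (1/2, 1/4, 1/4)-weighted average: (1/2)·(0) + (1/4)·(-15/7) + (1/4)·(10/7) = -5/28.

-5/28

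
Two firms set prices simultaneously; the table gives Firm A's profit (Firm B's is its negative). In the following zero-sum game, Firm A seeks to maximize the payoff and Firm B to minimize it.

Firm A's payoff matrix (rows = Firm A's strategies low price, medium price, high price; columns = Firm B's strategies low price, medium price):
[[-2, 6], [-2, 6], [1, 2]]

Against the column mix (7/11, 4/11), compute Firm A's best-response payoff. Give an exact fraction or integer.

15/11

low price: (-2)·(7/11) + (6)·(4/11) = 10/11.
medium price: (-2)·(7/11) + (6)·(4/11) = 10/11.
high price: (1)·(7/11) + (2)·(4/11) = 15/11.
The best pure response is high price with expected payoff 15/11.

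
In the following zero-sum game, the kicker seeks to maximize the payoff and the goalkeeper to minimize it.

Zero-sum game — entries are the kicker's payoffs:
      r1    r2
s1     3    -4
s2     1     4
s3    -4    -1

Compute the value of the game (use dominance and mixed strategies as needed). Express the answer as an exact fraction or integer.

8/5

Row s3 is strictly dominated by row s2, so the kicker never plays it.
The remaining 2×2 game on (s1, s2) × (r1, r2) has no saddle point. Let the kicker play s1 with probability p; indifference gives 3p + (1−p) = −4p + 4(1−p), so p = 3/10.
Similarly the goalkeeper's optimal q on r1 is 4/5, and the value is 3·(4/5) + (-4)·(1/5) = 8/5.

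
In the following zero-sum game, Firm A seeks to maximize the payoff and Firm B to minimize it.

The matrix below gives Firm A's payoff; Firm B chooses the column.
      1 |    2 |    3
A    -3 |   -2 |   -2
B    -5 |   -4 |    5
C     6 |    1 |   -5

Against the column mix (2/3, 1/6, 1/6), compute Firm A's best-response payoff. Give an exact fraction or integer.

A: (-3)·(2/3) + (-2)·(1/6) + (-2)·(1/6) = -8/3.
B: (-5)·(2/3) + (-4)·(1/6) + (5)·(1/6) = -19/6.
C: (6)·(2/3) + (1)·(1/6) + (-5)·(1/6) = 10/3.
The best pure response is C with expected payoff 10/3.

10/3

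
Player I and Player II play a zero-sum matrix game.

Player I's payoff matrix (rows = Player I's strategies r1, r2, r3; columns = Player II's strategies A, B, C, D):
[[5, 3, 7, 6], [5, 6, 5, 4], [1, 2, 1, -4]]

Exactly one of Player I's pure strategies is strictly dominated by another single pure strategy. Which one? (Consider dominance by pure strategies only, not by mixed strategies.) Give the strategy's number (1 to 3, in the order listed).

3

Compare r3 with r1: 5 > 1, 3 > 2, 7 > 1, 6 > -4.
So r1 strictly dominates r3 for Player I; r3 is strictly dominated.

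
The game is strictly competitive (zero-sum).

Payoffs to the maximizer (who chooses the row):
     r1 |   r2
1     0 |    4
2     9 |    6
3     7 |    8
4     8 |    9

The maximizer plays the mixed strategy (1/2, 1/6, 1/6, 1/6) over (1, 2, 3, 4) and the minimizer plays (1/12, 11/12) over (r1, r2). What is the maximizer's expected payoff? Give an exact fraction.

Against (1/12, 11/12), each row's expected payoff is 1: 11/3; 2: 25/4; 3: 95/12; 4: 107/12.
Taking the (1/2, 1/6, 1/6, 1/6)-weighted average: (1/2)·(11/3) + (1/6)·(25/4) + (1/6)·(95/12) + (1/6)·(107/12) = 409/72.

409/72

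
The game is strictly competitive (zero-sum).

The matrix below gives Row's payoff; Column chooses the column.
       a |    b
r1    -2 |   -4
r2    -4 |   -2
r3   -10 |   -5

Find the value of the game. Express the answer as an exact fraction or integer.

-3

Row r3 is strictly dominated by row r2, so Row never plays it.
The remaining 2×2 game on (r1, r2) × (a, b) has no saddle point. Let Row play r1 with probability p; indifference gives −2p − 4(1−p) = −4p − 2(1−p), so p = 1/2.
Similarly Column's optimal q on a is 1/2, and the value is -2·(1/2) + (-4)·(1/2) = -3.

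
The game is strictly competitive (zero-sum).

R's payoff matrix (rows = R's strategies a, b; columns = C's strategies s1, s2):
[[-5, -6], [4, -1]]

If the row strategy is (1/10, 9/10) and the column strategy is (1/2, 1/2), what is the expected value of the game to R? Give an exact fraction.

4/5

Against (1/2, 1/2), each row's expected payoff is a: -11/2; b: 3/2.
Taking the (1/10, 9/10)-weighted average: (1/10)·(-11/2) + (9/10)·(3/2) = 4/5.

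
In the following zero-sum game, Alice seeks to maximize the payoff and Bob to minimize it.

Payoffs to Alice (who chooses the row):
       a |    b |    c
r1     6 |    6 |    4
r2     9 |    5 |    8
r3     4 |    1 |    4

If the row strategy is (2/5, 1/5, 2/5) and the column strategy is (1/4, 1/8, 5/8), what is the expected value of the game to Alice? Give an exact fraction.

Against (1/4, 1/8, 5/8), each row's expected payoff is r1: 19/4; r2: 63/8; r3: 29/8.
Taking the (2/5, 1/5, 2/5)-weighted average: (2/5)·(19/4) + (1/5)·(63/8) + (2/5)·(29/8) = 197/40.

197/40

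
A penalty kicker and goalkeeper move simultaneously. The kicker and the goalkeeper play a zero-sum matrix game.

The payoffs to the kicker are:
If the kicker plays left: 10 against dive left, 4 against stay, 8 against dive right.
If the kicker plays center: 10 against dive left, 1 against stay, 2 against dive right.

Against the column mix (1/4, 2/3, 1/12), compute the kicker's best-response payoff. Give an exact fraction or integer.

35/6

left: (10)·(1/4) + (4)·(2/3) + (8)·(1/12) = 35/6.
center: (10)·(1/4) + (1)·(2/3) + (2)·(1/12) = 10/3.
The best pure response is left with expected payoff 35/6.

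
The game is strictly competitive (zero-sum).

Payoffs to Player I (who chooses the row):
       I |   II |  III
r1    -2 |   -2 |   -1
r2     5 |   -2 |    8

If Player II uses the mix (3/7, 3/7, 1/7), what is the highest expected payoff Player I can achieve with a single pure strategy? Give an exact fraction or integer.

r1: (-2)·(3/7) + (-2)·(3/7) + (-1)·(1/7) = -13/7.
r2: (5)·(3/7) + (-2)·(3/7) + (8)·(1/7) = 17/7.
The best pure response is r2 with expected payoff 17/7.

17/7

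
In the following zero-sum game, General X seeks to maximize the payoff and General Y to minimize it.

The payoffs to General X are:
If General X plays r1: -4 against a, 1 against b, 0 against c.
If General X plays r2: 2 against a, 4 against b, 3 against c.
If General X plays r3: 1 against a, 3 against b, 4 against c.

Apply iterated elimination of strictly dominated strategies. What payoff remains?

Row r1 is strictly dominated by row r2 (2>-4, 4>1, 3>0); eliminate r1.
Column c is strictly dominated by a for General Y (2<3, 1<4); eliminate c.
Column b is strictly dominated by a for General Y (2<4, 1<3); eliminate b.
Row r3 is strictly dominated by row r2 (2>1); eliminate r3.
Only (r2, a) remains, with payoff 2.

2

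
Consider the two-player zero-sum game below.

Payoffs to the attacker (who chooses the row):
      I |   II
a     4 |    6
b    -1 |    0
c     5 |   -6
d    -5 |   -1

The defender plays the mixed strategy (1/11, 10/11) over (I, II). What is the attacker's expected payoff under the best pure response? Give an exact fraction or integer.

64/11

a: (4)·(1/11) + (6)·(10/11) = 64/11.
b: (-1)·(1/11) + (0)·(10/11) = -1/11.
c: (5)·(1/11) + (-6)·(10/11) = -5.
d: (-5)·(1/11) + (-1)·(10/11) = -15/11.
The best pure response is a with expected payoff 64/11.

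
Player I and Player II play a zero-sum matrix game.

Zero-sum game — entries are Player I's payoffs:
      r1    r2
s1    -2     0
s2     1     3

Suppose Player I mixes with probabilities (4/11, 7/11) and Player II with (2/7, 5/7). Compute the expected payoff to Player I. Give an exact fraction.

Against (2/7, 5/7), each row's expected payoff is s1: -4/7; s2: 17/7.
Taking the (4/11, 7/11)-weighted average: (4/11)·(-4/7) + (7/11)·(17/7) = 103/77.

103/77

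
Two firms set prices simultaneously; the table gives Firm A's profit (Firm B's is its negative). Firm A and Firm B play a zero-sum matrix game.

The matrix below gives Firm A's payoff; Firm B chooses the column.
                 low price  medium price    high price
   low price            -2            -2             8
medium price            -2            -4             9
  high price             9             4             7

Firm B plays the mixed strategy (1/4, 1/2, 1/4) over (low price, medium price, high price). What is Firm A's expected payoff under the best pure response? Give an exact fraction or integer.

low price: (-2)·(1/4) + (-2)·(1/2) + (8)·(1/4) = 1/2.
medium price: (-2)·(1/4) + (-4)·(1/2) + (9)·(1/4) = -1/4.
high price: (9)·(1/4) + (4)·(1/2) + (7)·(1/4) = 6.
The best pure response is high price with expected payoff 6.

6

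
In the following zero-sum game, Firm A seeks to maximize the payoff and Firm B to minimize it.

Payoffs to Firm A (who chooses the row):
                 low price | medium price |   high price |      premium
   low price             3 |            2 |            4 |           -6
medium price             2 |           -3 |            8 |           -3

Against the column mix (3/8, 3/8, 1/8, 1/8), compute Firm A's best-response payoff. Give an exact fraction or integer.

13/8

low price: (3)·(3/8) + (2)·(3/8) + (4)·(1/8) + (-6)·(1/8) = 13/8.
medium price: (2)·(3/8) + (-3)·(3/8) + (8)·(1/8) + (-3)·(1/8) = 1/4.
The best pure response is low price with expected payoff 13/8.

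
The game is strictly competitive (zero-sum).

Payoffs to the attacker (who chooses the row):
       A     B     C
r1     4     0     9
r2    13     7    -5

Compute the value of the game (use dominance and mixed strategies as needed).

Column A is strictly dominated by B for the defender (it gives the attacker more in every row).
The remaining 2×2 game on (r1, r2) × (B, C) has no saddle point. Let the attacker play r1 with probability p; indifference gives 7(1−p) = 9p − 5(1−p), so p = 4/7.
Similarly the defender's optimal q on B is 2/3, and the value is 0·(2/3) + (9)·(1/3) = 3.

3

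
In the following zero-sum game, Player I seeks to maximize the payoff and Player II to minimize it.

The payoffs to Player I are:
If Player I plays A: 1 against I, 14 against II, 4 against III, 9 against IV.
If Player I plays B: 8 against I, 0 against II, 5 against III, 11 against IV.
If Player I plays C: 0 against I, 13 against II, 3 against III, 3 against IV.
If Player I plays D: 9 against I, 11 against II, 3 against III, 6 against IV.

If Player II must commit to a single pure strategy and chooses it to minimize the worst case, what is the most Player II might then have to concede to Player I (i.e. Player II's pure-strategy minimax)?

5

The worst case (largest entry) in each column is I: 9, II: 14, III: 5, IV: 11.
The best (smallest) of these is 5.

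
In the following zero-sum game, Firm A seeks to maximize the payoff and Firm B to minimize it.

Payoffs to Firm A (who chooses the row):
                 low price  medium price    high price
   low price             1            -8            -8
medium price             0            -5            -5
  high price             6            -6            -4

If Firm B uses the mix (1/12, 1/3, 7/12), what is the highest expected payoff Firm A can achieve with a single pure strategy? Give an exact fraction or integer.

-23/6

low price: (1)·(1/12) + (-8)·(1/3) + (-8)·(7/12) = -29/4.
medium price: (0)·(1/12) + (-5)·(1/3) + (-5)·(7/12) = -55/12.
high price: (6)·(1/12) + (-6)·(1/3) + (-4)·(7/12) = -23/6.
The best pure response is high price with expected payoff -23/6.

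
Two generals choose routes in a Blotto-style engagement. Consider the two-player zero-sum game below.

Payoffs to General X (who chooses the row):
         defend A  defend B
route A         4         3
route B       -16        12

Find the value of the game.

96/29

Row minima are 3 and -16, so General X's maximin is 3; column maxima are 4 and 12, so General Y's minimax is 4. These differ, so the equilibrium is in mixed strategies.
Let General X play route A with probability p. General Y is indifferent when 4p − 16(1−p) = 3p + 12(1−p), giving p = 28/29.
Let General Y play defend A with probability q. General X is indifferent when 4q + 3(1−q) = −16q + 12(1−q), giving q = 9/29.
The value is 4·(9/29) + (3)·(20/29) = 96/29.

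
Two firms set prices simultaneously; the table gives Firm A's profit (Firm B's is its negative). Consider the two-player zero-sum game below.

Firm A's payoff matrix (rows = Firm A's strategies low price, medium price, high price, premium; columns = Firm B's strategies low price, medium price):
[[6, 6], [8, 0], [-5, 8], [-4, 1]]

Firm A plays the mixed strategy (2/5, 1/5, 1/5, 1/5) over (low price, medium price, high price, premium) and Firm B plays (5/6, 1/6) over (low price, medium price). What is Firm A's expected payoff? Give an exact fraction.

Against (5/6, 1/6), each row's expected payoff is low price: 6; medium price: 20/3; high price: -17/6; premium: -19/6.
Taking the (2/5, 1/5, 1/5, 1/5)-weighted average: (2/5)·(6) + (1/5)·(20/3) + (1/5)·(-17/6) + (1/5)·(-19/6) = 38/15.

38/15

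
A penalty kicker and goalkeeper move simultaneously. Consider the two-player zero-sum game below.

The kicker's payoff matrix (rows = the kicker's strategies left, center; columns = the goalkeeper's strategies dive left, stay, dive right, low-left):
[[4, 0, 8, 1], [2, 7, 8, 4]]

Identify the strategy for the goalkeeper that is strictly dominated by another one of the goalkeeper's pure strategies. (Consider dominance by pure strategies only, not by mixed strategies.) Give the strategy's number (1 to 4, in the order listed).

3

The goalkeeper prefers columns that give the kicker less. Compare dive right with dive left: 4 < 8, 2 < 8.
So dive left strictly dominates dive right for the goalkeeper; dive right is strictly dominated.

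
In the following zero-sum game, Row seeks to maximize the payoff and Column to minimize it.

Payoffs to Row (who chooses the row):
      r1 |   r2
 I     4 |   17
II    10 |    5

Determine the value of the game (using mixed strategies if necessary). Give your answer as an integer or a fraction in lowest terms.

25/3

Row minima are 4 and 5, so Row's maximin is 5; column maxima are 10 and 17, so Column's minimax is 10. These differ, so the equilibrium is in mixed strategies.
Let Row play I with probability p. Column is indifferent when 4p + 10(1−p) = 17p + 5(1−p), giving p = 5/18.
Let Column play r1 with probability q. Row is indifferent when 4q + 17(1−q) = 10q + 5(1−q), giving q = 2/3.
The value is 4·(2/3) + (17)·(1/3) = 25/3.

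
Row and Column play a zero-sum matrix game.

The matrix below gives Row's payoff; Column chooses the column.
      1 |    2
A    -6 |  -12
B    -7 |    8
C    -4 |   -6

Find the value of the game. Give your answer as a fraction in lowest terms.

Row A is strictly dominated by row C, so Row never plays it.
The remaining 2×2 game on (B, C) × (1, 2) has no saddle point. Let Row play B with probability p; indifference gives −7p − 4(1−p) = 8p − 6(1−p), so p = 2/17.
Similarly Column's optimal q on 1 is 14/17, and the value is -7·(14/17) + (8)·(3/17) = -74/17.

-74/17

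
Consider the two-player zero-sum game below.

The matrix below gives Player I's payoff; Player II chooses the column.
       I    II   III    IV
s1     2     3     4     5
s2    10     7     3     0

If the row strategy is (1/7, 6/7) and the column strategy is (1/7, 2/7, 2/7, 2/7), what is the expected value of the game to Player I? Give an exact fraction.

206/49

Against (1/7, 2/7, 2/7, 2/7), each row's expected payoff is s1: 26/7; s2: 30/7.
Taking the (1/7, 6/7)-weighted average: (1/7)·(26/7) + (6/7)·(30/7) = 206/49.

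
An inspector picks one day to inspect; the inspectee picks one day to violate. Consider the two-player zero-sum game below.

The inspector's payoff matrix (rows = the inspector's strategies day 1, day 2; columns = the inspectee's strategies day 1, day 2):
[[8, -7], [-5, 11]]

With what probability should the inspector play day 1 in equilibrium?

Row minima are -7 and -5, so the inspector's maximin is -5; column maxima are 8 and 11, so the inspectee's minimax is 8. These differ, so the equilibrium is in mixed strategies.
Let the inspector play day 1 with probability p. The inspectee is indifferent when 8p − 5(1−p) = −7p + 11(1−p), giving p = 16/31.

16/31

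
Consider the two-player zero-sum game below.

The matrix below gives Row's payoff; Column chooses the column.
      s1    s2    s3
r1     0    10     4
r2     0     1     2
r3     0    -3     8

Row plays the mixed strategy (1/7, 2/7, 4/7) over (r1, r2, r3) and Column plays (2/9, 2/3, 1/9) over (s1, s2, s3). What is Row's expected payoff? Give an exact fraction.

40/63

Against (2/9, 2/3, 1/9), each row's expected payoff is r1: 64/9; r2: 8/9; r3: -10/9.
Taking the (1/7, 2/7, 4/7)-weighted average: (1/7)·(64/9) + (2/7)·(8/9) + (4/7)·(-10/9) = 40/63.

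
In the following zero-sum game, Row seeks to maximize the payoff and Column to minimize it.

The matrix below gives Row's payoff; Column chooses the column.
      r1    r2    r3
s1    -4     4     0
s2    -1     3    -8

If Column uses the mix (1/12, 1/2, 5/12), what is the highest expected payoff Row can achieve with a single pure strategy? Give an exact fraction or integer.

s1: (-4)·(1/12) + (4)·(1/2) + (0)·(5/12) = 5/3.
s2: (-1)·(1/12) + (3)·(1/2) + (-8)·(5/12) = -23/12.
The best pure response is s1 with expected payoff 5/3.

5/3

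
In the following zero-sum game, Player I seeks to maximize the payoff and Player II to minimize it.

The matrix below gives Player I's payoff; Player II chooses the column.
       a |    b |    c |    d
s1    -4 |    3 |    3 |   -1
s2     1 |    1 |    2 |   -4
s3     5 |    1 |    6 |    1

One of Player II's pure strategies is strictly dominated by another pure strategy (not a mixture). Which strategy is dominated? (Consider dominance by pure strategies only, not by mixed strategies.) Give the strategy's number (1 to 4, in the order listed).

Player II prefers columns that give Player I less. Compare c with a: -4 < 3, 1 < 2, 5 < 6.
So a strictly dominates c for Player II; c is strictly dominated.

3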